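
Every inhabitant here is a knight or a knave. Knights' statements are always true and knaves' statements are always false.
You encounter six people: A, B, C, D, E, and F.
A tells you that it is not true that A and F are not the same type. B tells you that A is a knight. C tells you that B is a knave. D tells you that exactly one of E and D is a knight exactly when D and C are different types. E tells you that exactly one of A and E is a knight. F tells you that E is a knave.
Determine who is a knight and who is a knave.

Knights: C and F. Knaves: A, B, D, and E.

Since A is a knave, "it is not true that A and F are not the same type" needs to be False, which holds.
As a knave, B's statement "A is a knight" should be False; it is.
Since C is a knight, "B is a knave" needs to be True, which holds.
As a knave, D's statement "exactly one of E and D is a knight exactly when D and C are different types" should be False; it is.
E is a knave; "exactly one of A and E is a knight" is False, as required.
As a knight, F's statement "E is a knave" should be True; it is.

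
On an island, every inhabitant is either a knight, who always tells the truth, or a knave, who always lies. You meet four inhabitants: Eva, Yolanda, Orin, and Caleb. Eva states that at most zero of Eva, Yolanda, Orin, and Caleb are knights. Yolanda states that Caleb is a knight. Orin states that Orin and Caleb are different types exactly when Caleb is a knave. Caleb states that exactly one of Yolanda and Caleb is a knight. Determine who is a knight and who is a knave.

Eva is a knave, Yolanda is a knave, Orin is a knight, and Caleb is a knave.

Suppose Eva is a knight. Then Eva's statement "at most zero of Eva, Yolanda, Orin, and Caleb are knights" would have to be true. Checking the 8 ways to assign the others, none is consistent with every speaker.
(For instance, with Yolanda=knave, Orin=knight, Caleb=knave, Eva's claim "at most zero of Eva, Yolanda, Orin, and Caleb are knights" comes out false where it would need to be true.)
So Eva must be a knave, making "at most zero of Eva, Yolanda, Orin, and Caleb are knights" false. Taking Eva=knave, Yolanda=knave, Orin=knight, Caleb=knave, each remaining statement checks out:
  Yolanda (knave): "Caleb is a knight" — false. ✓
  Orin (knight): "Orin and Caleb are different types exactly when Caleb is a knave" — true. ✓
  Caleb (knave): "exactly one of Yolanda and Caleb is a knight" — false. ✓
This is the unique consistent assignment.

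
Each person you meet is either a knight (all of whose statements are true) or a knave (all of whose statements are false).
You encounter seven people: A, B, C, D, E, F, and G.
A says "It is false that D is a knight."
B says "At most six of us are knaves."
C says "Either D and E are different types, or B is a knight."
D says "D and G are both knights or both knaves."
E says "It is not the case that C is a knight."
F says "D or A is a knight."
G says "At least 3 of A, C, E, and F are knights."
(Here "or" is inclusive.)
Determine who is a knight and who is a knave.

A is a knight, B is a knight, C is a knight, D is a knave, E is a knave, F is a knight, and G is a knight.

As a knight, A's statement "it is false that D is a knight" should be true; it is.
Since B is a knight, "at most six of us are knaves" needs to be true, which holds.
C (knight): "either D and E are different types, or B is a knight" — true. ✓
D is a knave, and the claim "D and G are both knights or both knaves" is indeed False.
Since E is a knave, "it is not the case that C is a knight" needs to be False, which holds.
Since F is a knight, "D or A is a knight" needs to be true, which holds.
G is a knight, and the claim "at least 3 of A, C, E, and F are knights" is indeed true.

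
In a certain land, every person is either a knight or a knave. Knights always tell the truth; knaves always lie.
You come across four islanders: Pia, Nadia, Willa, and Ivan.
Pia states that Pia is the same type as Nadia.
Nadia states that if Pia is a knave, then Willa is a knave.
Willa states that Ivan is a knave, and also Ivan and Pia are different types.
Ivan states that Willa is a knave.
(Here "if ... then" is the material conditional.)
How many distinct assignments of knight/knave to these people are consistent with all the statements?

3

Consistent assignments:
  Pia=knight, Nadia=knight, Willa=knight, Ivan=knave
  Pia=knight, Nadia=knight, Willa=knave, Ivan=knight
  Pia=knave, Nadia=knight, Willa=knave, Ivan=knight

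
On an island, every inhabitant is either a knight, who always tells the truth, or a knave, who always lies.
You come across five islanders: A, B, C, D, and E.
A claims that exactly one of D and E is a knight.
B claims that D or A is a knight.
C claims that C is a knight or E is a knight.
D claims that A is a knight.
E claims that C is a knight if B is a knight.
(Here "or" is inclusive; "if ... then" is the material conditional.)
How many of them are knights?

3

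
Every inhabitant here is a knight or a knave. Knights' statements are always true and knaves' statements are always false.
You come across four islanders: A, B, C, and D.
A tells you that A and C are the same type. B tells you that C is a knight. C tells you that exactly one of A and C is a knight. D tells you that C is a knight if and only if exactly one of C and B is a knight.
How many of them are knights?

2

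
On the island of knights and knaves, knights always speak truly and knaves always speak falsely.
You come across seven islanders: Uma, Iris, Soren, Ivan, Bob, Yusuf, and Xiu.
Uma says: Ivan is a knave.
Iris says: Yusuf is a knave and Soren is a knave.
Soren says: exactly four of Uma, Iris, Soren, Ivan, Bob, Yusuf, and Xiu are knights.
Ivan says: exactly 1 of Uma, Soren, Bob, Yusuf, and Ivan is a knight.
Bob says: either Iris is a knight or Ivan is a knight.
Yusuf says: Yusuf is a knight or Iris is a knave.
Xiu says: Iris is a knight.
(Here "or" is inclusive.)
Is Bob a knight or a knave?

Bob is a knave.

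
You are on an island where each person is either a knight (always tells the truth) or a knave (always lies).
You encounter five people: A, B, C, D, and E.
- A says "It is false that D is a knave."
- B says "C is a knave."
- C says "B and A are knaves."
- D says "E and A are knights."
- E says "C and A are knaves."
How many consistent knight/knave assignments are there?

Consistent assignments:
  A=knave, B=knight, C=knave, D=knave, E=knight
  A=knave, B=knave, C=knight, D=knave, E=knave

2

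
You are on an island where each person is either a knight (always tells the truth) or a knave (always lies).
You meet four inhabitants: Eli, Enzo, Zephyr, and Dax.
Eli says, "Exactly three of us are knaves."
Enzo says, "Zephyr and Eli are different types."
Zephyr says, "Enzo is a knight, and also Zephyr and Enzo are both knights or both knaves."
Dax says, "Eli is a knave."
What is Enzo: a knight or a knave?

Enzo is a knight.

Consistent assignments: {Eli=knave, Enzo=knight, Zephyr=knight, Dax=knight}
In every consistent assignment, Enzo is a knight.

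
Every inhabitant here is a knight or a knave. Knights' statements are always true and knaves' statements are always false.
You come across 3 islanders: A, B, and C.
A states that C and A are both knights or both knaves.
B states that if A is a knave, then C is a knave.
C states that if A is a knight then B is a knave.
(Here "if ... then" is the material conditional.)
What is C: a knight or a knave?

C is a knight.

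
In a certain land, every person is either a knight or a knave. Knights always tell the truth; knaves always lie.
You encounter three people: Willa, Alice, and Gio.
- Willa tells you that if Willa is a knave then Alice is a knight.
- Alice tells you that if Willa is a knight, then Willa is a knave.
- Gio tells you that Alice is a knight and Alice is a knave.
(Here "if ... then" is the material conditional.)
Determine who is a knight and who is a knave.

Knights: Willa. Knaves: Alice and Gio.

Willa is a knight, so "if Willa is a knave then Alice is a knight" must be True — and it is.
Alice (knave): "if Willa is a knight, then Willa is a knave" — false. ✓
Gio (knave): "Alice is a knight and Alice is a knave" — false. ✓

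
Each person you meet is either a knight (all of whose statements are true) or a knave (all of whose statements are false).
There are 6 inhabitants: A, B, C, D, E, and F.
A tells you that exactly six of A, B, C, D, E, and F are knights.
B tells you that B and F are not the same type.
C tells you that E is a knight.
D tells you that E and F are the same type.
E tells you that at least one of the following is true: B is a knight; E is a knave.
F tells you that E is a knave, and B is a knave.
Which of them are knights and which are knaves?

A is a knave, B is a knight, C is a knight, D is a knave, E is a knight, and F is a knave.

Since A is a knave, "exactly six of A, B, C, D, E, and F are knights" needs to be False, which holds.
B is a knight, so "B and F are not the same type" must be True — and it is.
C is a knight; "E is a knight" is True, as required.
D is a knave; "E and F are the same type" is False, as required.
E is a knight, and the claim "at least one of the following is true: B is a knight; E is a knave" is indeed True.
F is a knave, and the claim "E is a knave, and B is a knave" is indeed False.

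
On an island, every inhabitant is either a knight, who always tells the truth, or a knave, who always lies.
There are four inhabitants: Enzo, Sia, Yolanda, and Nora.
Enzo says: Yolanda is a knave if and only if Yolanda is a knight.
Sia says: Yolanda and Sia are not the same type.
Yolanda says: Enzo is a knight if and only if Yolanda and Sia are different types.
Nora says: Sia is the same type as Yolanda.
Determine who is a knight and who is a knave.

Enzo (knave): "Yolanda is a knave if and only if Yolanda is a knight" — false. ✓
As a knight, Sia's statement "Yolanda and Sia are not the same type" should be true; it is.
Yolanda (knave): "Enzo is a knight if and only if Yolanda and Sia are different types" — false. ✓
Since Nora is a knave, "Sia is the same type as Yolanda" needs to be false, which holds.

Enzo is a knave, Sia is a knight, Yolanda is a knave, and Nora is a knave.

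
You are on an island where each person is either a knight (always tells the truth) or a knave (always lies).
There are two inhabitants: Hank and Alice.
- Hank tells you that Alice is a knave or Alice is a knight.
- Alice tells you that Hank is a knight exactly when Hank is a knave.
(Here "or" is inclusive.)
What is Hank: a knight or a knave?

Hank is a knight.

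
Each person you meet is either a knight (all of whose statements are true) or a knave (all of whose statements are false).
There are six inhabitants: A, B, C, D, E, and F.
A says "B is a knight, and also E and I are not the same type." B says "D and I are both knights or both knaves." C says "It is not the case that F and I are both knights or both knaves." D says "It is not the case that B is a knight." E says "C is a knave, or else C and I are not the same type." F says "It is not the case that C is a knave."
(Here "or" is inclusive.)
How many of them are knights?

2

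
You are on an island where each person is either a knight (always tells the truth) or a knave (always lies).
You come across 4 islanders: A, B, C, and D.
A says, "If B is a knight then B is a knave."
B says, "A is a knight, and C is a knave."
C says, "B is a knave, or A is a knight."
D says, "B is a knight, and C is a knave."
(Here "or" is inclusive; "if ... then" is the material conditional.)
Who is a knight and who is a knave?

A is a knight, so "if B is a knight then B is a knave" must be true — and it is.
B is a knave, so "A is a knight, and C is a knave" must be false — and it is.
C is a knight, so "B is a knave, or A is a knight" must be true — and it is.
D (knave): "B is a knight, and C is a knave" — false. ✓

A is a knight, B is a knave, C is a knight, and D is a knave.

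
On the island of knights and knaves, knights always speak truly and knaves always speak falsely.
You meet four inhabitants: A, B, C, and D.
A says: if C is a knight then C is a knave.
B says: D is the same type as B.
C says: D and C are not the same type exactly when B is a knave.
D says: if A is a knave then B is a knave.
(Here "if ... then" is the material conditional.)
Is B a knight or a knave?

B is a knight.

Consistent assignments: {A=knight, B=knight, C=knave, D=knight}
In every consistent assignment, B is a knight.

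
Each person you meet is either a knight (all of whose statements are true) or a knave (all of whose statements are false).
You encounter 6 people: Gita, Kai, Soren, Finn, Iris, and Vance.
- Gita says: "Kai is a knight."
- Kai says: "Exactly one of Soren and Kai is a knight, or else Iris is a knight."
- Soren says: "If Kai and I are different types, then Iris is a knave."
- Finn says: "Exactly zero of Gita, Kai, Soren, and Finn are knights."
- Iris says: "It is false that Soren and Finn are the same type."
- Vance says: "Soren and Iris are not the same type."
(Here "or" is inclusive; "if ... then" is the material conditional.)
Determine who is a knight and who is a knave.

Gita is a knight, and the claim "Kai is a knight" is indeed True.
Kai (knight): "exactly one of Soren and Kai is a knight, or else Iris is a knight" — True. ✓
Soren (knight): "if Kai and I are different types, then Iris is a knave" — True. ✓
Finn is a knave; "exactly zero of Gita, Kai, Soren, and Finn are knights" is False, as required.
Iris is a knight, and the claim "it is false that Soren and Finn are the same type" is indeed True.
Vance (knave): "Soren and Iris are not the same type" — False. ✓

Gita is a knight, Kai is a knight, Soren is a knight, Finn is a knave, Iris is a knight, and Vance is a knave.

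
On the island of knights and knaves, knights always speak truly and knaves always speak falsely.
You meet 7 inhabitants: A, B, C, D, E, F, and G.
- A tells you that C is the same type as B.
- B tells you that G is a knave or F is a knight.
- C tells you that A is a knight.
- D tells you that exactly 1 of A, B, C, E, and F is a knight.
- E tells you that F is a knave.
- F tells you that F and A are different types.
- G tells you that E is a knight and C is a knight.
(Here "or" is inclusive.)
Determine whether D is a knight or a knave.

D is a knave.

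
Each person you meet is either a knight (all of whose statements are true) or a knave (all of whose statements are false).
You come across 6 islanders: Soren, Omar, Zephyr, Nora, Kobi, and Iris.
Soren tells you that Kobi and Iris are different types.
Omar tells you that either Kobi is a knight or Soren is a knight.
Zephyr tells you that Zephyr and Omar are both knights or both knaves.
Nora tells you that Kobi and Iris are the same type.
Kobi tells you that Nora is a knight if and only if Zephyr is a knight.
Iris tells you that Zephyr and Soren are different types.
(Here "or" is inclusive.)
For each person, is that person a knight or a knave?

Soren is a knave, Omar is a knight, Zephyr is a knight, Nora is a knight, Kobi is a knight, and Iris is a knight.

Soren is a knave, so "Kobi and Iris are different types" must be False — and it is.
As a knight, Omar's statement "either Kobi is a knight or Soren is a knight" should be true; it is.
Since Zephyr is a knight, "Zephyr and Omar are both knights or both knaves" needs to be true, which holds.
Nora is a knight, and the claim "Kobi and Iris are the same type" is indeed true.
Since Kobi is a knight, "Nora is a knight if and only if Zephyr is a knight" needs to be true, which holds.
Iris is a knight; "Zephyr and Soren are different types" is true, as required.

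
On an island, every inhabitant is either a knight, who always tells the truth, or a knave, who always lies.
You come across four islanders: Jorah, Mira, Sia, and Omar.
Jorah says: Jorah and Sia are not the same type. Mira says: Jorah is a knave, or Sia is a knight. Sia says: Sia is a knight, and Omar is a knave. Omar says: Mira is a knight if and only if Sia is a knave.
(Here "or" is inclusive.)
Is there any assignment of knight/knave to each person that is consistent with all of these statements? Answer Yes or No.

Yes

One consistent assignment: Jorah=knight, Mira=knave, Sia=knave, Omar=knave.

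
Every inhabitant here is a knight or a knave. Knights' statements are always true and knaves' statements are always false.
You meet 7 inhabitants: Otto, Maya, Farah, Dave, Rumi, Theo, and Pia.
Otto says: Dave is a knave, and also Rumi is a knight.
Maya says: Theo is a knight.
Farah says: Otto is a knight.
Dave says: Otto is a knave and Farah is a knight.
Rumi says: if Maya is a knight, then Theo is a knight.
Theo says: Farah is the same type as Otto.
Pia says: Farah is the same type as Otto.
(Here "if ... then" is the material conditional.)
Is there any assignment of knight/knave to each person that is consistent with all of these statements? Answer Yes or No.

Yes

One consistent assignment: Otto=knight, Maya=knight, Farah=knight, Dave=knave, Rumi=knight, Theo=knight, Pia=knight.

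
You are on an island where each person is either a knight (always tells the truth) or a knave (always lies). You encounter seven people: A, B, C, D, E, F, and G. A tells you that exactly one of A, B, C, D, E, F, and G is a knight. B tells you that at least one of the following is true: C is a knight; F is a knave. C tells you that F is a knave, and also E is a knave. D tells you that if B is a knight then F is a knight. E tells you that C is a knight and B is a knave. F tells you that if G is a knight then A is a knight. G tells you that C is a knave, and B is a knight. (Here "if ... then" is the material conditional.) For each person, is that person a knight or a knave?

A is a knave, B is a knave, C is a knave, D is a knight, E is a knave, F is a knight, and G is a knave.

A is a knave; "exactly one of A, B, C, D, E, F, and G is a knight" is false, as required.
B is a knave, so "at least one of the following is true: C is a knight; F is a knave" must be false — and it is.
C is a knave; "F is a knave, and also E is a knave" is false, as required.
D (knight): "if B is a knight then F is a knight" — true. ✓
Since E is a knave, "C is a knight and B is a knave" needs to be false, which holds.
F is a knight; "if G is a knight then A is a knight" is true, as required.
As a knave, G's statement "C is a knave, and B is a knight" should be false; it is.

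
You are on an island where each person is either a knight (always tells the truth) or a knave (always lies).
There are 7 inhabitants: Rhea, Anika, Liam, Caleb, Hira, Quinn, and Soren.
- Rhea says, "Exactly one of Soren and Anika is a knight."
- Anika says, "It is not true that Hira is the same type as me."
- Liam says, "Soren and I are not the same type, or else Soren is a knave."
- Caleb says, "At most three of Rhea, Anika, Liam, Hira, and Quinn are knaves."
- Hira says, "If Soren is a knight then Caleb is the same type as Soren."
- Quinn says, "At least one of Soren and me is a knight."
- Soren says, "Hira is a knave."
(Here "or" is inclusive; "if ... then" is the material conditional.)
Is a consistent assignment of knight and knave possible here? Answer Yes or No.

No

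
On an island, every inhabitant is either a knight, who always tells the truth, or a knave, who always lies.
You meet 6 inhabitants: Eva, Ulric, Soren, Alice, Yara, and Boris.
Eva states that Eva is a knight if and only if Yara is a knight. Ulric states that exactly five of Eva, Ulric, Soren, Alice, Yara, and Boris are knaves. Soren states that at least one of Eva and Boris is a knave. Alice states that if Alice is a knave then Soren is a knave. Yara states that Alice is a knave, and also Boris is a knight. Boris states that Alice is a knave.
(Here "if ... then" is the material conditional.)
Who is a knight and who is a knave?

Eva is a knave; "Eva is a knight if and only if Yara is a knight" is False, as required.
Ulric is a knave, and the claim "exactly five of Eva, Ulric, Soren, Alice, Yara, and Boris are knaves" is indeed False.
Soren is a knight, and the claim "at least one of Eva and Boris is a knave" is indeed True.
Alice is a knave, and the claim "if Alice is a knave then Soren is a knave" is indeed False.
As a knight, Yara's statement "Alice is a knave, and also Boris is a knight" should be True; it is.
Boris (knight): "Alice is a knave" — True. ✓

Eva is a knave, Ulric is a knave, Soren is a knight, Alice is a knave, Yara is a knight, and Boris is a knight.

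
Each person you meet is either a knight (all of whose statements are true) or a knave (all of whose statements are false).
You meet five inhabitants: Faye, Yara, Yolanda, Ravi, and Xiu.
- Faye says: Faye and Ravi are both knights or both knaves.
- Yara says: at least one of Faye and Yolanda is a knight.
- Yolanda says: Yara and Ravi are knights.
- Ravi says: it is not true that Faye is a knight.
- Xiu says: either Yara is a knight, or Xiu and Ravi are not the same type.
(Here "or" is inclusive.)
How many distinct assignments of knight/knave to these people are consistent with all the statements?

1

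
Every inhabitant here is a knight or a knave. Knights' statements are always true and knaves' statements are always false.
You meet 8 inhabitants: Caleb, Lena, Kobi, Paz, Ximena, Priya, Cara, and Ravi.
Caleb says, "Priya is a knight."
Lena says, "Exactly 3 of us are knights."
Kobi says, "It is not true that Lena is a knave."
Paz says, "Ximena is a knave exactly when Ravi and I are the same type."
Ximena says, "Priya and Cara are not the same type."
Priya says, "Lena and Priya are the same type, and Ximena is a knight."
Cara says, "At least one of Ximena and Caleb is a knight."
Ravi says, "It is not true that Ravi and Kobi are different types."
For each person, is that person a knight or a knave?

Caleb is a knave, and the claim "Priya is a knight" is indeed false.
Lena is a knight; "exactly 3 of us are knights" is True, as required.
Kobi is a knight, and the claim "it is not true that Lena is a knave" is indeed True.
Since Paz is a knave, "Ximena is a knave exactly when Ravi and I are the same type" needs to be false, which holds.
Ximena is a knave; "Priya and Cara are not the same type" is false, as required.
Priya is a knave, and the claim "Lena and Priya are the same type, and Ximena is a knight" is indeed false.
Cara is a knave; "at least one of Ximena and Caleb is a knight" is false, as required.
Ravi is a knight; "it is not true that Ravi and Kobi are different types" is True, as required.

Caleb is a knave, Lena is a knight, Kobi is a knight, Paz is a knave, Ximena is a knave, Priya is a knave, Cara is a knave, and Ravi is a knight.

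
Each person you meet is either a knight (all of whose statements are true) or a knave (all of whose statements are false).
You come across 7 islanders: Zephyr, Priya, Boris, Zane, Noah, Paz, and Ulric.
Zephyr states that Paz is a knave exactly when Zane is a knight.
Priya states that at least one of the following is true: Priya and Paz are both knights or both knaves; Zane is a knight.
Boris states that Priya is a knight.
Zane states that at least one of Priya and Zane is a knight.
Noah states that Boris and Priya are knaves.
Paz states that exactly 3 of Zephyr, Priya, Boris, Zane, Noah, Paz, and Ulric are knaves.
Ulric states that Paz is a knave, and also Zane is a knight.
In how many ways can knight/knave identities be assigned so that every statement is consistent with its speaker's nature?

2

Consistent assignments:
  Zephyr=knight, Priya=knight, Boris=knight, Zane=knight, Noah=knave, Paz=knave, Ulric=knight
  Zephyr=knave, Priya=knight, Boris=knight, Zane=knight, Noah=knave, Paz=knight, Ulric=knave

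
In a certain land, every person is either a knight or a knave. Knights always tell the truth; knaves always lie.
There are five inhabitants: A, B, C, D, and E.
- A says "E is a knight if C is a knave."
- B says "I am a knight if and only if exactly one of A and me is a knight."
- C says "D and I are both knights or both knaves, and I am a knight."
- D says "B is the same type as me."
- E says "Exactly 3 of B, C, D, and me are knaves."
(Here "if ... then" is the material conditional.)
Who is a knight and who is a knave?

Knights: B and D. Knaves: A, C, and E.

A is a knave; "E is a knight if C is a knave" is false, as required.
B is a knight, and the claim "I am a knight if and only if exactly one of A and me is a knight" is indeed True.
C is a knave, and the claim "D and I are both knights or both knaves, and I am a knight" is indeed false.
As a knight, D's statement "B is the same type as me" should be True; it is.
Since E is a knave, "exactly 3 of B, C, D, and me are knaves" needs to be false, which holds.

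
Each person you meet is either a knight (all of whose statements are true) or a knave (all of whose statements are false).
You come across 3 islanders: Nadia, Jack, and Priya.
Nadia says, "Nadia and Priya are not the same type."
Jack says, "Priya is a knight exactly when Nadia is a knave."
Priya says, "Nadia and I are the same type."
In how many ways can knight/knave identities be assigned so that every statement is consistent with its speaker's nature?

1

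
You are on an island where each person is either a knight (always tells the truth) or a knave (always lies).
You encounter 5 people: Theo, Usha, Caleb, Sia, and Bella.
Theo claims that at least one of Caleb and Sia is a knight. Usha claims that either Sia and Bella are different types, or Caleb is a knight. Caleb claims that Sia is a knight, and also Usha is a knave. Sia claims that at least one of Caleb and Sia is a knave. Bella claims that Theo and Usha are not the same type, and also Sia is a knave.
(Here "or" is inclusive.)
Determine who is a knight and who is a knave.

Theo is a knight; "at least one of Caleb and Sia is a knight" is true, as required.
As a knight, Usha's statement "either Sia and Bella are different types, or Caleb is a knight" should be true; it is.
As a knave, Caleb's statement "Sia is a knight, and also Usha is a knave" should be false; it is.
Since Sia is a knight, "at least one of Caleb and Sia is a knave" needs to be true, which holds.
Bella is a knave, so "Theo and Usha are not the same type, and also Sia is a knave" must be false — and it is.

Theo is a knight, Usha is a knight, Caleb is a knave, Sia is a knight, and Bella is a knave.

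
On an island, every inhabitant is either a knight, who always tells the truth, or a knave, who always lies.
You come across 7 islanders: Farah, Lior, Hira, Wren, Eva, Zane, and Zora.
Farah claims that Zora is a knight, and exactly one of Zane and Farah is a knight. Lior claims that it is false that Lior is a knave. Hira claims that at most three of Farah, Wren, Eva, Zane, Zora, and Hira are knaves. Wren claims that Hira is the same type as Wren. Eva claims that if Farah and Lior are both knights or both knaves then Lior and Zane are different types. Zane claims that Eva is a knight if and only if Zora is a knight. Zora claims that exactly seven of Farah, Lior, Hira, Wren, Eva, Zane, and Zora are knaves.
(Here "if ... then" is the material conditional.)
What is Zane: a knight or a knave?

Zane is a knave.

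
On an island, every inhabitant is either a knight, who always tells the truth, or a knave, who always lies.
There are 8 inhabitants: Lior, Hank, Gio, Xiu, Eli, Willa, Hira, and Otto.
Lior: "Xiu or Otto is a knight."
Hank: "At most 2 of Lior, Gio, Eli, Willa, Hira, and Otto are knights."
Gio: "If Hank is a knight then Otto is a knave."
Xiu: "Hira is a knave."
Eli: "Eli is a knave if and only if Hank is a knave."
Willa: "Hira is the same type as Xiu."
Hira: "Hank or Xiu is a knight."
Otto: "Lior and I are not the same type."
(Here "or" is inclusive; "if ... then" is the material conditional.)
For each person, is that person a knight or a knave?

Lior is a knave, Hank is a knight, Gio is a knight, Xiu is a knave, Eli is a knave, Willa is a knave, Hira is a knight, and Otto is a knave.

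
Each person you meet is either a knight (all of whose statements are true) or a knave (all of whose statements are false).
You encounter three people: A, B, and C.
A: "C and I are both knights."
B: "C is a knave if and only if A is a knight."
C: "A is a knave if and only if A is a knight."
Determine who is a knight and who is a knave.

A is a knave; "C and I are both knights" is False, as required.
B is a knave, and the claim "C is a knave if and only if A is a knight" is indeed False.
C (knave): "A is a knave if and only if A is a knight" — False. ✓

A is a knave, B is a knave, and C is a knave.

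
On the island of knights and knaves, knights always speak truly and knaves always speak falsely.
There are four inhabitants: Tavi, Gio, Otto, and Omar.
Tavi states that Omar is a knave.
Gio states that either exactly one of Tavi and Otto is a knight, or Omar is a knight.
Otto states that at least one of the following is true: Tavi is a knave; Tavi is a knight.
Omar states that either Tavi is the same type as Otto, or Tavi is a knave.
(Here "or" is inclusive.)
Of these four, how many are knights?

3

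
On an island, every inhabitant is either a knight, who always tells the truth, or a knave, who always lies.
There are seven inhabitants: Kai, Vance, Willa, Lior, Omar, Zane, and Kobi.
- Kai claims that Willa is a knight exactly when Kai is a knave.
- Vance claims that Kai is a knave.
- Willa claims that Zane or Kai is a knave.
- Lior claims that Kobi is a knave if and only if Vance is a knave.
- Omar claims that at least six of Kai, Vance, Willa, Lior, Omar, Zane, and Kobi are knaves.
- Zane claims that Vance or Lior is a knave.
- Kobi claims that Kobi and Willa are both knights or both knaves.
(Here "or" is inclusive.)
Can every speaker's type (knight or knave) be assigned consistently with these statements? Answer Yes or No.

No

Checking all 128 assignments, each has at least one speaker whose statement's truth value contradicts their type.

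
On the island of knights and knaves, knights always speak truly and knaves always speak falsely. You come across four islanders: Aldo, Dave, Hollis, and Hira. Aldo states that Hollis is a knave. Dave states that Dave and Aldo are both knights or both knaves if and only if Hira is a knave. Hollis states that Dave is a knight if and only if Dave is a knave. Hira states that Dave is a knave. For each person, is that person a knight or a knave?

Aldo is a knight, Dave is a knight, Hollis is a knave, and Hira is a knave.

Suppose Aldo is a knave. Then Aldo's statement "Hollis is a knave" would have to be false. Checking the 8 ways to assign the others, none is consistent with every speaker.
(For instance, with Dave=knight, Hollis=knave, Hira=knave, Aldo's claim "Hollis is a knave" comes out true where it would need to be false.)
So Aldo must be a knight, making "Hollis is a knave" true. Taking Aldo=knight, Dave=knight, Hollis=knave, Hira=knave, each remaining statement checks out:
  Dave (knight): "Dave and Aldo are both knights or both knaves if and only if Hira is a knave" — true. ✓
  Hollis (knave): "Dave is a knight if and only if Dave is a knave" — false. ✓
  Hira (knave): "Dave is a knave" — false. ✓
This is the unique consistent assignment.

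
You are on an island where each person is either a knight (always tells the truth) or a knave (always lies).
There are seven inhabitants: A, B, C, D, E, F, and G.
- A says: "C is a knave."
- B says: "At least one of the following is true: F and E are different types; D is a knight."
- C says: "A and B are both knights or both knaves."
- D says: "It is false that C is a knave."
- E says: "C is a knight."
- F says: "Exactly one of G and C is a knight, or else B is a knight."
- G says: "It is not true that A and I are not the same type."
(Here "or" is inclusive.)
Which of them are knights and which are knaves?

As a knight, A's statement "C is a knave" should be true; it is.
B is a knave; "at least one of the following is true: F and E are different types; D is a knight" is false, as required.
C is a knave; "A and B are both knights or both knaves" is false, as required.
D is a knave; "it is false that C is a knave" is false, as required.
E is a knave, and the claim "C is a knight" is indeed false.
As a knave, F's statement "exactly one of G and C is a knight, or else B is a knight" should be false; it is.
G (knave): "it is not true that A and I are not the same type" — false. ✓

A is a knight, B is a knave, C is a knave, D is a knave, E is a knave, F is a knave, and G is a knave.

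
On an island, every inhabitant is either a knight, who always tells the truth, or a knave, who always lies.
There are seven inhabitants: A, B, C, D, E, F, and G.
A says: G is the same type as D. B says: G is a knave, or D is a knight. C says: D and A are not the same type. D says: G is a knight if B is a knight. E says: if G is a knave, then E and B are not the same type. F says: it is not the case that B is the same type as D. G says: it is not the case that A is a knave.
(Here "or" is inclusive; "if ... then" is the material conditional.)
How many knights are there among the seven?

5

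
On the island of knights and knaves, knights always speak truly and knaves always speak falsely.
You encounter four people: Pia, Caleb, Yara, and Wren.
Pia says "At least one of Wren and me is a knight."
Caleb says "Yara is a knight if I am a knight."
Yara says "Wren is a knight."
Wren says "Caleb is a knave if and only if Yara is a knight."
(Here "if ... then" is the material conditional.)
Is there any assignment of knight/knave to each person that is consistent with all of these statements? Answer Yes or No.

No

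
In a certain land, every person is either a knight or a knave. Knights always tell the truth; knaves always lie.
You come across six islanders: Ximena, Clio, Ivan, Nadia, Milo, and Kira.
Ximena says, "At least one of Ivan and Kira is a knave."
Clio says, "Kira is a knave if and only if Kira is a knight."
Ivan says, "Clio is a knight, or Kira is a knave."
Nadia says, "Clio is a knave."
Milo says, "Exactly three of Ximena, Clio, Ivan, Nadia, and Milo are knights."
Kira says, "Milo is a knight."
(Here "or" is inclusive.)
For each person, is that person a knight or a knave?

Ximena is a knight; "at least one of Ivan and Kira is a knave" is True, as required.
Clio is a knave, and the claim "Kira is a knave if and only if Kira is a knight" is indeed false.
Ivan is a knave, and the claim "Clio is a knight, or Kira is a knave" is indeed false.
Nadia is a knight; "Clio is a knave" is True, as required.
Milo is a knight; "exactly three of Ximena, Clio, Ivan, Nadia, and Milo are knights" is True, as required.
Kira (knight): "Milo is a knight" — True. ✓

Ximena is a knight, Clio is a knave, Ivan is a knave, Nadia is a knight, Milo is a knight, and Kira is a knight.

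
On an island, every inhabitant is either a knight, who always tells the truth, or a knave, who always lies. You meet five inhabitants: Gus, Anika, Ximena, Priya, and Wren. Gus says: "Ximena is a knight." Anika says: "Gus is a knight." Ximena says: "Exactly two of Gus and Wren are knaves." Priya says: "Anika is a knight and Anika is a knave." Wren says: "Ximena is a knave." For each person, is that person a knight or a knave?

Suppose Gus is a knight. Then Gus's statement "Ximena is a knight" would have to be true. Checking the 16 ways to assign the others, none is consistent with every speaker.
(For instance, with Anika=knave, Ximena=knave, Priya=knave, Wren=knight, Gus's claim "Ximena is a knight" comes out false where it would need to be true.)
So Gus must be a knave, making "Ximena is a knight" false. Taking Gus=knave, Anika=knave, Ximena=knave, Priya=knave, Wren=knight, each remaining statement checks out:
  Anika (knave): "Gus is a knight" — false. ✓
  Ximena (knave): "exactly two of Gus and Wren are knaves" — false. ✓
  Priya (knave): "Anika is a knight and Anika is a knave" — false. ✓
  Wren (knight): "Ximena is a knave" — true. ✓
This is the unique consistent assignment.

Knights: Wren. Knaves: Gus, Anika, Ximena, and Priya.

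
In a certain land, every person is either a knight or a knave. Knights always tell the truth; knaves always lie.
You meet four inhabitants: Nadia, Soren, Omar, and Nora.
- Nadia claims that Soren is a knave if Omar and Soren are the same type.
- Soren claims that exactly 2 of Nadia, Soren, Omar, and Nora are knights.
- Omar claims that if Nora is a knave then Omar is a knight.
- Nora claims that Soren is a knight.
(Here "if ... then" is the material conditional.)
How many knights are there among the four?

1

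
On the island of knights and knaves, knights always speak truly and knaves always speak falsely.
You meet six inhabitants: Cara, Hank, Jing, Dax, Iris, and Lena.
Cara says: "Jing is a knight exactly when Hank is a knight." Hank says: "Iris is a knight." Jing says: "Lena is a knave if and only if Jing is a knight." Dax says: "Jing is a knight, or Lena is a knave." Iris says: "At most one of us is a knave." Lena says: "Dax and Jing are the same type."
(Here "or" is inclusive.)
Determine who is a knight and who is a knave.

As a knight, Cara's statement "Jing is a knight exactly when Hank is a knight" should be true; it is.
Since Hank is a knave, "Iris is a knight" needs to be false, which holds.
Since Jing is a knave, "Lena is a knave if and only if Jing is a knight" needs to be false, which holds.
Dax is a knight, so "Jing is a knight, or Lena is a knave" must be true — and it is.
Iris (knave): "at most one of us is a knave" — false. ✓
Lena is a knave, and the claim "Dax and Jing are the same type" is indeed false.

Knights: Cara and Dax. Knaves: Hank, Jing, Iris, and Lena.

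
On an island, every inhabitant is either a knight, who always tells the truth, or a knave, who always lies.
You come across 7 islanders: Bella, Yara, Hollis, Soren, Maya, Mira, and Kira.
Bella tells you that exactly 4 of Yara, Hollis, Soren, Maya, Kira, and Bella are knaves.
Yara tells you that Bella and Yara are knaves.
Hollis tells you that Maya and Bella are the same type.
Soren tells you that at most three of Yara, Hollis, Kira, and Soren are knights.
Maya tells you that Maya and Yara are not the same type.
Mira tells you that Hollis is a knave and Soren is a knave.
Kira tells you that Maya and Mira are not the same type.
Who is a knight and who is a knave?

Bella is a knight, Yara is a knave, Hollis is a knave, Soren is a knight, Maya is a knave, Mira is a knave, and Kira is a knave.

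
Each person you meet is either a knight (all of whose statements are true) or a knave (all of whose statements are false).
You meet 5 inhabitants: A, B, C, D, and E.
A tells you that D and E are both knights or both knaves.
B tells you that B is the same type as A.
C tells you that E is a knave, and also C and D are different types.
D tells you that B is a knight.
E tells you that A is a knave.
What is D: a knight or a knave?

D is a knave.

Consistent assignments: {A=knight, B=knave, C=knight, D=knave, E=knave}; {A=knight, B=knave, C=knave, D=knave, E=knave}
In every consistent assignment, D is a knave.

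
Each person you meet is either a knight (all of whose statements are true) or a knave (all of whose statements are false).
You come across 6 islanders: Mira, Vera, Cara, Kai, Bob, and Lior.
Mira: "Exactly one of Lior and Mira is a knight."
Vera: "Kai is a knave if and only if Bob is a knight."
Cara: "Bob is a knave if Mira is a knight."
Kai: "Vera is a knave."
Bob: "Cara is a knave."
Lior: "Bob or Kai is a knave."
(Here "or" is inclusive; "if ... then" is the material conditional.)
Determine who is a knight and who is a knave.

Mira is a knight, so "exactly one of Lior and Mira is a knight" must be true — and it is.
Since Vera is a knave, "Kai is a knave if and only if Bob is a knight" needs to be false, which holds.
Cara (knave): "Bob is a knave if Mira is a knight" — false. ✓
Kai is a knight; "Vera is a knave" is true, as required.
Bob is a knight, and the claim "Cara is a knave" is indeed true.
Lior is a knave, so "Bob or Kai is a knave" must be false — and it is.

Mira is a knight, Vera is a knave, Cara is a knave, Kai is a knight, Bob is a knight, and Lior is a knave.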